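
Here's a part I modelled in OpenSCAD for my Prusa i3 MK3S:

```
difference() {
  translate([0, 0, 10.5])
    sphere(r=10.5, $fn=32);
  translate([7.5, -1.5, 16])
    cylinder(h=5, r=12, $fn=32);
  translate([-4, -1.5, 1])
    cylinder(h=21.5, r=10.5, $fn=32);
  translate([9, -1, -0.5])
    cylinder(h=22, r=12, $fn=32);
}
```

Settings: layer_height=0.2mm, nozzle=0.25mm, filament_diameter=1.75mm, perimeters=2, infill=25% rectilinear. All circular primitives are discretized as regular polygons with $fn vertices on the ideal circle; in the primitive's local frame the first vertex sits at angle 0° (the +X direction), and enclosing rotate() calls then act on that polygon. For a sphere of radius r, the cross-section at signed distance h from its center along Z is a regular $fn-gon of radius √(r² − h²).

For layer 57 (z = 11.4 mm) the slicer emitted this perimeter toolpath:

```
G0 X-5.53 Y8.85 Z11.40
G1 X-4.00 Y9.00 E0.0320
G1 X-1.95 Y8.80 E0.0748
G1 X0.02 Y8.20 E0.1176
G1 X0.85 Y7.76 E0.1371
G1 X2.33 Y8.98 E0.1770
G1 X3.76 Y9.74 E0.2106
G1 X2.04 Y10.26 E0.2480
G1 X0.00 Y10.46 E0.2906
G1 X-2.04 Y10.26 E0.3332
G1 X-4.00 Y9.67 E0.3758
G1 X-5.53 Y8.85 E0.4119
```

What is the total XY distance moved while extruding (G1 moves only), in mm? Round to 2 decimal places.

19.81 mm

Sum the Euclidean lengths of each G1 segment: total = 19.81 mm.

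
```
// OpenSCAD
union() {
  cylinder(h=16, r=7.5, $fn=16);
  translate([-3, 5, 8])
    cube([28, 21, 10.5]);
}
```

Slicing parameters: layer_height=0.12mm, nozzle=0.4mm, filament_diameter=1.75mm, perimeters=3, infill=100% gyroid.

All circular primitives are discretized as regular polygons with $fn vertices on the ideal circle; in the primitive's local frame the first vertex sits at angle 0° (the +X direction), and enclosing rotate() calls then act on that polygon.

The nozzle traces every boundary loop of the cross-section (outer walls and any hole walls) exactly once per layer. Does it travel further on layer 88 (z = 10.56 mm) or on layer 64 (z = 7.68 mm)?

layer 88 (z = 10.56 mm)

Layer 88 (z = 10.56): the r=7.5 cylinder gives a regular 16-gon of circumradius 7.5 (constant along its height) (perimeter = 2·16·7.500·sin(180°/16) = 46.82 mm); the 28×21 cube at (-3, 5) contributes its full rectangle (perimeter 98.00 mm); Combining (union): the regions partially overlap (shared area 15.70 mm²), so the edge portions inside another operand are dropped and the merged outline is re-measured after clipping — boundary = 125.17 mm. So its perimeter = 125.17 mm. Layer 64 (z = 7.68): the r=7.5 cylinder contributes a regular 16-gon of circumradius 7.5 (perimeter = 2·16·7.500·sin(180°/16) = 46.82 mm); the cube at (-3, 5) is not intersected at this z (z outside [8, 18.5]); Taking the union: only the r=7.5 cylinder is present, so the union is just that shape — boundary = 46.82 mm. So its perimeter = 46.82 mm. Layer 88 is larger (125.17 vs 46.82 mm).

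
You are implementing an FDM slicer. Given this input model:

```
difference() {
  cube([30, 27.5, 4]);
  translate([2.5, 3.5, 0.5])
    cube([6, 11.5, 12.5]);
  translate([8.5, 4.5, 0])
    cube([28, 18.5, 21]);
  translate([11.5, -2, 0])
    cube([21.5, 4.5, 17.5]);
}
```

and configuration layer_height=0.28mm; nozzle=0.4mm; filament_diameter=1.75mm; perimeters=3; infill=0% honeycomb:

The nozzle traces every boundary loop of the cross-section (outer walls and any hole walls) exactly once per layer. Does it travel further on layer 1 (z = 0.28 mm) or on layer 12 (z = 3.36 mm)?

Layer 1 (z = 0.28): the 30×27.5 cube contributes its full rectangle (perimeter 115.00 mm); the cube at (2.5, 3.5) does not reach this height (z outside [0.5, 13]); the 28×18.5 cube at (8.5, 4.5) contributes its full rectangle (perimeter 93.00 mm); the cube at (11.5, -2) is present — its section is the full 21.5×4.5 rectangle (perimeter 52.00 mm); Taking the first minus the rest: starting from the 30×27.5 cube, the 28×18.5 cube at (8.5, 4.5) partially overlaps it — only the 397.75 mm² overlap (of its 518.00 mm²) is removed, clipping the outline; the 21.5×4.5 cube at (11.5, -2) partially overlaps it — only the 46.25 mm² overlap (of its 96.75 mm²) is removed, clipping the outline — boundary = 158.00 mm. So its perimeter = 158.00 mm. Layer 12 (z = 3.36): the cube (footprint 30×27.5) is included at this height (perimeter 115.00 mm); the 6×11.5 cube at (2.5, 3.5) contributes its full rectangle (perimeter 35.00 mm); the cube at (8.5, 4.5) is present — its section is the full 28×18.5 rectangle (perimeter 93.00 mm); the cube at (11.5, -2) (footprint 21.5×4.5) is included at this height (perimeter 52.00 mm); Subtracting the remaining from the first: starting from the 30×27.5 cube, the 6×11.5 cube at (2.5, 3.5) lies wholly inside it (removes its full 69.00 mm² and its 35.00 mm outline becomes a hole wall); the 28×18.5 cube at (8.5, 4.5) partially overlaps it — only the 397.75 mm² overlap (of its 518.00 mm²) is removed, clipping the outline; the 21.5×4.5 cube at (11.5, -2) partially overlaps it — only the 46.25 mm² overlap (of its 96.75 mm²) is removed, clipping the outline — boundary = 172.00 mm. So its perimeter = 172.00 mm. Layer 12 is larger (172.00 vs 158.00 mm).

layer 12 (z = 3.36 mm)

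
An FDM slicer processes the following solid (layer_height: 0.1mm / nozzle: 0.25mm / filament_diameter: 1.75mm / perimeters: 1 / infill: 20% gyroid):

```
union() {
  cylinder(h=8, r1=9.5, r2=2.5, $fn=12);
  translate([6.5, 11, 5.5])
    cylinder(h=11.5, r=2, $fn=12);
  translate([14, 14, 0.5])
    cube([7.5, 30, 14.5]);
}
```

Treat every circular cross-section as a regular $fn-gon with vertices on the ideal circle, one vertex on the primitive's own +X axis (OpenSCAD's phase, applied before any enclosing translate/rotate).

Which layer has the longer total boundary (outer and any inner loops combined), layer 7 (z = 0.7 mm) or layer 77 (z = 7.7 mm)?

Layer 7 (z = 0.7): the cone contributes a regular 12-gon of circumradius 8.887 (interpolated between r1=9.5 and r2=2.5 at t=0.087) (perimeter = 2·12·8.887·sin(180°/12) = 55.21 mm); the cylinder at (6.5, 11) is not intersected at this z (z outside [5.5, 17]); the 7.5×30 cube at (14, 14) contributes its full rectangle (perimeter 75.00 mm); Merging all regions: the 2 present regions are separate (no shared area or edge), so areas and boundary lengths simply add and each stays a separate island — boundary = 130.21 mm. So its perimeter = 130.21 mm. Layer 77 (z = 7.7): the cone (r1=9.5→r2=2.5) has section circumradius 2.763 here — a regular 12-gon (perimeter = 2·12·2.763·sin(180°/12) = 17.16 mm); the r=2 cylinder at (6.5, 11) gives a regular 12-gon of circumradius 2 (constant along its height) (perimeter = 2·12·2.000·sin(180°/12) = 12.42 mm); the cube at (14, 14) (footprint 7.5×30) is included at this height (perimeter 75.00 mm); Merging all regions: the 3 present regions are separate (no shared area or edge), so areas and boundary lengths simply add and each stays a separate island — boundary = 104.58 mm. So its perimeter = 104.58 mm. Layer 7 is larger (130.21 vs 104.58 mm).

layer 7 (z = 0.7 mm)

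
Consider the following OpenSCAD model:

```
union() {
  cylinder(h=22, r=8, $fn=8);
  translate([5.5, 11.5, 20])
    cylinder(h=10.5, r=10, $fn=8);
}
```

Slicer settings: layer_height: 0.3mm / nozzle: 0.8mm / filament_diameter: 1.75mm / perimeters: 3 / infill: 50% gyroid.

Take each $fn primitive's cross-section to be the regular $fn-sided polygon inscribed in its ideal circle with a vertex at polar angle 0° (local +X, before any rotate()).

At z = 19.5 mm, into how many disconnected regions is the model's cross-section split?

At z = 19.5 mm: the r=8 cylinder contributes a regular 8-gon of circumradius 8; the cylinder at (5.5, 11.5) is absent (z outside [20, 30.5]); Taking the union: only the r=8 cylinder is present, so the union is just that shape — 1 connected region. The result has 1 disconnected region.

1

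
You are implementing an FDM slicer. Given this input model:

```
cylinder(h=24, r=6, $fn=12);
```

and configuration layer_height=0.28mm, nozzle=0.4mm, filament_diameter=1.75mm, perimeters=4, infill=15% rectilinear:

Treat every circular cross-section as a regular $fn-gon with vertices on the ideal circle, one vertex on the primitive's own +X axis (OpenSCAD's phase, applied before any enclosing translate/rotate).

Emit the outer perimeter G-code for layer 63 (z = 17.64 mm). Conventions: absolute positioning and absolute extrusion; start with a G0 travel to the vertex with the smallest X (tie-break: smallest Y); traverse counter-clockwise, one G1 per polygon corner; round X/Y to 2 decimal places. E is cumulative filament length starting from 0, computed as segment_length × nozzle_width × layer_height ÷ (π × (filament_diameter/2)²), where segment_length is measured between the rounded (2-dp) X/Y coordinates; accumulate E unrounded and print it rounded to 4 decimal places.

At z = 17.64 mm: the r=6 cylinder contributes a regular 12-gon of circumradius 6. The outline is a single polygon with 12 vertices. Extrusion per mm of travel: 0.4 × 0.28 / (π × 0.875²) = 0.046564. Accumulating E over each segment gives final E = 1.7361.

G0 X-6.00 Y0.00 Z17.64
G1 X-5.20 Y-3.00 E0.1446
G1 X-3.00 Y-5.20 E0.2894
G1 X0.00 Y-6.00 E0.4340
G1 X3.00 Y-5.20 E0.5786
G1 X5.20 Y-3.00 E0.7235
G1 X6.00 Y0.00 E0.8680
G1 X5.20 Y3.00 E1.0126
G1 X3.00 Y5.20 E1.1575
G1 X0.00 Y6.00 E1.3021
G1 X-3.00 Y5.20 E1.4466
G1 X-5.20 Y3.00 E1.5915
G1 X-6.00 Y0.00 E1.7361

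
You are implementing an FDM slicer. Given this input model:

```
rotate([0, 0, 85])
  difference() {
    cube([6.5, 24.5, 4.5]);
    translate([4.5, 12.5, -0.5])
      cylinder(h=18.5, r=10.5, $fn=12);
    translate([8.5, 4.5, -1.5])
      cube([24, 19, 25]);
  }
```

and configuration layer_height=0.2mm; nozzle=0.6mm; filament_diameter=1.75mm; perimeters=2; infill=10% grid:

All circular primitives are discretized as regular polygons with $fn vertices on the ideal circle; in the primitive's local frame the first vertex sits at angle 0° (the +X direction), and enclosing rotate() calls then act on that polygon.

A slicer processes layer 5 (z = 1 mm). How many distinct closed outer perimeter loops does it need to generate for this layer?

At z = 1 mm: the 6.5×24.5 cube contributes its full rectangle; the r=10.5 cylinder at (4.5, 12.5) gives a regular 12-gon of circumradius 10.5 (constant along its height); the 24×19 cube at (8.5, 4.5) contributes its full rectangle; After the difference (first − rest): starting from the 6.5×24.5 cube, the r=10.5 cylinder at (4.5, 12.5) partially overlaps it — only the 130.00 mm² overlap (of its 330.75 mm²) is removed, clipping the outline; the 24×19 cube at (8.5, 4.5) misses the remaining region (no effect) — 2 connected regions; (whole slice rotated 85° about Z — lengths, areas and connectivity unchanged). The result has 2 disconnected regions.

2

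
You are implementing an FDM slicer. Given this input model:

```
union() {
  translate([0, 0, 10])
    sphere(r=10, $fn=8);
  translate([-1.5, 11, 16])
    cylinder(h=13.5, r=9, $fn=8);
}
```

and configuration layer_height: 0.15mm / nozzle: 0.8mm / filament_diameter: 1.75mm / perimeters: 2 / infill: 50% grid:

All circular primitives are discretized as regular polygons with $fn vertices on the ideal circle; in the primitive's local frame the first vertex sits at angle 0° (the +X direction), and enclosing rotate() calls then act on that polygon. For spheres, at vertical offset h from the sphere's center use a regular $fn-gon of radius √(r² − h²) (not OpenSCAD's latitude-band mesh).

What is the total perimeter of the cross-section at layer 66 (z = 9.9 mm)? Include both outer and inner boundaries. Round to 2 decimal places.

At z = 9.9 mm: the sphere: section is a regular 8-gon, circumradius = √(r²−h²) = √(10²−0.1²) = 9.999 (perimeter = 2·8·9.999·sin(180°/8) = 61.23 mm); the cylinder at (-1.5, 11) does not reach this height (z outside [16, 29.5]); Taking the union: only the r=10 sphere is present, so the union is just that shape — boundary = 61.23 mm. Overall, the cross-section is a single solid region. Total boundary length (outer) = 61.23 mm.

61.23 mm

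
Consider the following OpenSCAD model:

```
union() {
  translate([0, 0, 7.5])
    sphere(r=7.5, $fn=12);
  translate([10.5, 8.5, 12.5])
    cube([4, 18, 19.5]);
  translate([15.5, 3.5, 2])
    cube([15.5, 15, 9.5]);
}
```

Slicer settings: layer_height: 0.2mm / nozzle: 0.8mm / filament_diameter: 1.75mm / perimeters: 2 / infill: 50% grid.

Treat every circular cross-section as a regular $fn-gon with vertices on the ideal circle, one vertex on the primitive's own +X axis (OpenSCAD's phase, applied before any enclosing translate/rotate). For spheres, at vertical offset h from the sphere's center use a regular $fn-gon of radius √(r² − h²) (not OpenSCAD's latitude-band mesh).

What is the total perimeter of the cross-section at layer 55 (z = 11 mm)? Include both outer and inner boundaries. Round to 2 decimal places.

At z = 11 mm: the r=7.5 sphere contributes a regular 12-gon of circumradius √(7.5²−3.5²) = 6.633 (perimeter = 2·12·6.633·sin(180°/12) = 41.20 mm); the cube at (10.5, 8.5) is absent (z outside [12.5, 32]); the 15.5×15 cube at (15.5, 3.5) contributes its full rectangle (perimeter 61.00 mm); Combining (union): the 2 present regions are separate (no shared area or edge), so areas and boundary lengths simply add and each stays a separate island — boundary = 102.20 mm. Overall, the cross-section has 2 separate islands. Total boundary length (outer) = 102.20 mm.

102.20 mm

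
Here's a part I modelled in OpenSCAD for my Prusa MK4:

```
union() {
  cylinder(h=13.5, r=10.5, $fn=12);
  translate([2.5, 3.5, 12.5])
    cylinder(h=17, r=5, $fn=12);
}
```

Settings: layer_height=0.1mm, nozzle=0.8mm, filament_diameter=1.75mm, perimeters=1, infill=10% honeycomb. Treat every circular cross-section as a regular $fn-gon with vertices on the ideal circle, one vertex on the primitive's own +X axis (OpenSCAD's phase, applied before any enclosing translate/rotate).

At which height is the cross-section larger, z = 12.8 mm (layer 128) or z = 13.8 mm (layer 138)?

Layer 128 (z = 12.8): the r=10.5 cylinder gives a regular 12-gon of circumradius 10.5 (constant along its height) (area = (12/2)·10.500²·sin(360°/12) = 330.75 mm²); the r=5 cylinder at (2.5, 3.5) contributes a regular 12-gon of circumradius 5 (area = (12/2)·5.000²·sin(360°/12) = 75.00 mm²); Merging all regions: the r=5 cylinder at (2.5, 3.5) lies entirely inside the r=10.5 cylinder, so the union is just the r=10.5 cylinder — area = 330.75 mm². So its area = 330.75 mm². Layer 138 (z = 13.8): the cylinder is not intersected at this z (z outside [0, 13.5]); the r=5 cylinder at (2.5, 3.5) contributes a regular 12-gon of circumradius 5 (area = (12/2)·5.000²·sin(360°/12) = 75.00 mm²); Taking the union: only the r=5 cylinder at (2.5, 3.5) is present, so the union is just that shape — area = 75.00 mm². So its area = 75.00 mm². Layer 128 is larger (330.75 vs 75.00 mm²).

layer 128 (z = 12.8 mm)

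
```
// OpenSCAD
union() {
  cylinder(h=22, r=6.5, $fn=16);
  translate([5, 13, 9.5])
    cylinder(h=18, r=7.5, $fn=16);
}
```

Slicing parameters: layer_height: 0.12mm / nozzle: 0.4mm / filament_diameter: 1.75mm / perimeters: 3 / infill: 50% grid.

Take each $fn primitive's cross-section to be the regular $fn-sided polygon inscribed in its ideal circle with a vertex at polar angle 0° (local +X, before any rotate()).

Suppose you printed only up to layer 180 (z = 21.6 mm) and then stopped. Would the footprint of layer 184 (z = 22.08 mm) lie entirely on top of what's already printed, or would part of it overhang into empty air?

Compare the two slices. At z = 21.6: the cylinder: section is a regular 16-gon, circumradius r=6.5 (area = (16/2)·6.500²·sin(360°/16) = 129.35 mm²); the cylinder at (5, 13): section is a regular 16-gon, circumradius r=7.5 (area = (16/2)·7.500²·sin(360°/16) = 172.21 mm²); Combining (union): the regions partially overlap — summed areas 301.55 mm² minus the doubly-counted overlap 0.00 mm² gives 301.55 mm² — area = 301.55 mm². At z = 22.08: the cylinder is not intersected at this z (z outside [0, 22]); the cylinder at (5, 13): section is a regular 16-gon, circumradius r=7.5 (area = (16/2)·7.500²·sin(360°/16) = 172.21 mm²); Combining (union): only the r=7.5 cylinder at (5, 13) is present, so the union is just that shape — area = 172.21 mm². Checking containment: the cross-section at z = 22.08 is a subset of the cross-section at z = 21.6.

entirely on top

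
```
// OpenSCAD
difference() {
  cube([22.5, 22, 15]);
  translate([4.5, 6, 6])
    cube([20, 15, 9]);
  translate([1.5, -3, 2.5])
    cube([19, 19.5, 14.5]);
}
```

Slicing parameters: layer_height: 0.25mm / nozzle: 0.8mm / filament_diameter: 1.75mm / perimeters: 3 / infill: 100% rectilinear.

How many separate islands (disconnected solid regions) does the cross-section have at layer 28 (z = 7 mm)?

At z = 7 mm: the 22.5×22 cube contributes its full rectangle; the 20×15 cube at (4.5, 6) contributes its full rectangle; the 19×19.5 cube at (1.5, -3) contributes its full rectangle; After the difference (first − rest): starting from the 22.5×22 cube, the 20×15 cube at (4.5, 6) partially overlaps it — only the 270.00 mm² overlap (of its 300.00 mm²) is removed, clipping the outline; the 19×19.5 cube at (1.5, -3) partially overlaps it — only the 145.50 mm² overlap (of its 370.50 mm²) is removed, clipping the outline — 2 connected regions. Overall, the cross-section has 2 separate islands. Island count = 2.

2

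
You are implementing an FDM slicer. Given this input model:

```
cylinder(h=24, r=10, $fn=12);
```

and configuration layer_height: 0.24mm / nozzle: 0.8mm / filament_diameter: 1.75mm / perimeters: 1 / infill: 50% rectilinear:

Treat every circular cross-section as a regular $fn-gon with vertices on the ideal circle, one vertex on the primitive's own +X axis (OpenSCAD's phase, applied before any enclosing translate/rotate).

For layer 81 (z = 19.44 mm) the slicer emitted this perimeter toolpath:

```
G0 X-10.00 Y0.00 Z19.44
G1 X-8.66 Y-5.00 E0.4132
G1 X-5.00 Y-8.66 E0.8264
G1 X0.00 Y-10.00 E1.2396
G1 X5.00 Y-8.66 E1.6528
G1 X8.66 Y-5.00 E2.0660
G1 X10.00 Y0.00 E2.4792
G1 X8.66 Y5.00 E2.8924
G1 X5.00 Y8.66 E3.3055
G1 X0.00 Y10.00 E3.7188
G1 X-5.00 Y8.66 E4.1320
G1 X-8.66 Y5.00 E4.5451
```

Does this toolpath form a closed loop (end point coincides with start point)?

Start point (G0): (-10.00, 0.00). End point (last G1): the path does not return to the start — open.

no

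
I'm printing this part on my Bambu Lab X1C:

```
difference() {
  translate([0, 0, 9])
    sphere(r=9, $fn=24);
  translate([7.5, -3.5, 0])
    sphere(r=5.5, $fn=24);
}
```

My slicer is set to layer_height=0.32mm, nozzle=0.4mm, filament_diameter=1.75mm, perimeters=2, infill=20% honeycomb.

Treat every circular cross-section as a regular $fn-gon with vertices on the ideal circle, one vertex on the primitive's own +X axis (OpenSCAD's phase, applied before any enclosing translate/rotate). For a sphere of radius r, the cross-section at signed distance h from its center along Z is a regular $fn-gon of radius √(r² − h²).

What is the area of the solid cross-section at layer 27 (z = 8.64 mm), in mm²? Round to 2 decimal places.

At z = 8.64 mm: the r=9 sphere slices to a regular 24-gon of circumradius 8.993 (√(r²−h²) with h=0.36 from center) (area = (24/2)·8.993²·sin(360°/24) = 251.17 mm²); the sphere at (7.5, -3.5) does not reach this height (|z−center|=8.640 > r=5.5); Taking the first minus the rest: none of the subtracted shapes is present at this height, so the r=9 sphere is unchanged — area = 251.17 mm². Overall, the cross-section is a single solid region. Net area = 251.17 mm².

251.17 mm²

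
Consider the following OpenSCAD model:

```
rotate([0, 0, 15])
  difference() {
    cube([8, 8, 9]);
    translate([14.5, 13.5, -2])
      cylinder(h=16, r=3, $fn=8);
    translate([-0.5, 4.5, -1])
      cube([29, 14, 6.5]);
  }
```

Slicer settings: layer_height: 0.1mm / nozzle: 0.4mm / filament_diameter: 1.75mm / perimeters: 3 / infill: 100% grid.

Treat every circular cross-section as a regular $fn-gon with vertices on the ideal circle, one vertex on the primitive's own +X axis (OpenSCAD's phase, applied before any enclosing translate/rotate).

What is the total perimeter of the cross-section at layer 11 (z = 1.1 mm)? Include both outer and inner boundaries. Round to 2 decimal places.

At z = 1.1 mm: the cube is present — its section is the full 8×8 rectangle (perimeter 32.00 mm); the r=3 cylinder at (14.5, 13.5) contributes a regular 8-gon of circumradius 3 (perimeter = 2·8·3.000·sin(180°/8) = 18.37 mm); the cube at (-0.5, 4.5) is present — its section is the full 29×14 rectangle (perimeter 86.00 mm); Subtracting the remaining from the first: starting from the 8×8 cube, the r=3 cylinder at (14.5, 13.5) misses the remaining region (no effect); the 29×14 cube at (-0.5, 4.5) partially overlaps it — only the 28.00 mm² overlap (of its 406.00 mm²) is removed, clipping the outline — boundary = 25.00 mm; (whole slice rotated 15° about Z — lengths, areas and connectivity unchanged). Overall, the cross-section is a single solid region. Total boundary length (outer) = 25.00 mm.

25.00 mm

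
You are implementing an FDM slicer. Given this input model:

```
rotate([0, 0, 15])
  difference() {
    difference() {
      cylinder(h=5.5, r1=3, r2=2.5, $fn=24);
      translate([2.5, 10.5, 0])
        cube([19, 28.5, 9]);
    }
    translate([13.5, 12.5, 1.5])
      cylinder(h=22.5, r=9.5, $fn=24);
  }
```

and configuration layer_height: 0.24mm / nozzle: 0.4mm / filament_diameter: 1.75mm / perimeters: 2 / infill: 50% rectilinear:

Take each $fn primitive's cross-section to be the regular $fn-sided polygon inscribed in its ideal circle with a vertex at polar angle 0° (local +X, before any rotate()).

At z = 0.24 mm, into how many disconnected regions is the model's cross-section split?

At z = 0.24 mm: the cone: at t=0.044 of its height the radius interpolates to r₁+(r₂−r₁)t = 2.978, giving a regular 24-gon of that circumradius; the cube at (2.5, 10.5) (footprint 19×28.5) is included at this height; Subtracting the remaining from the first: starting from the cone, the 19×28.5 cube at (2.5, 10.5) misses the remaining region (no effect) — 1 connected region; the cylinder at (13.5, 12.5) does not reach this height (z outside [1.5, 24]); Subtracting the remaining from the first: none of the subtracted shapes is present at this height, so the result so far is unchanged — 1 connected region; (rotated 15° about Z; rotation is an isometry so areas/perimeters/island counts are preserved). The result has 1 disconnected region.

1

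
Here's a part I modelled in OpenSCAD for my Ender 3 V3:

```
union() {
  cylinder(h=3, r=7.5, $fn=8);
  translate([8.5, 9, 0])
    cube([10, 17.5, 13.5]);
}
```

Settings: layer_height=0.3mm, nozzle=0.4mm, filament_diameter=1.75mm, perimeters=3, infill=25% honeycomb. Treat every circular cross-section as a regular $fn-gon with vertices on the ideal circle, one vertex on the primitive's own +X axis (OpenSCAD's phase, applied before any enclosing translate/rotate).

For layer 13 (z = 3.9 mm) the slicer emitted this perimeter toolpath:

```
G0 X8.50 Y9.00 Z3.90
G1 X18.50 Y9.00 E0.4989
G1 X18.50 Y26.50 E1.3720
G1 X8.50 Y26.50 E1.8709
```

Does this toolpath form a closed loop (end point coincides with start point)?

no

Start point (G0): (8.50, 9.00). End point (last G1): the path does not return to the start — open.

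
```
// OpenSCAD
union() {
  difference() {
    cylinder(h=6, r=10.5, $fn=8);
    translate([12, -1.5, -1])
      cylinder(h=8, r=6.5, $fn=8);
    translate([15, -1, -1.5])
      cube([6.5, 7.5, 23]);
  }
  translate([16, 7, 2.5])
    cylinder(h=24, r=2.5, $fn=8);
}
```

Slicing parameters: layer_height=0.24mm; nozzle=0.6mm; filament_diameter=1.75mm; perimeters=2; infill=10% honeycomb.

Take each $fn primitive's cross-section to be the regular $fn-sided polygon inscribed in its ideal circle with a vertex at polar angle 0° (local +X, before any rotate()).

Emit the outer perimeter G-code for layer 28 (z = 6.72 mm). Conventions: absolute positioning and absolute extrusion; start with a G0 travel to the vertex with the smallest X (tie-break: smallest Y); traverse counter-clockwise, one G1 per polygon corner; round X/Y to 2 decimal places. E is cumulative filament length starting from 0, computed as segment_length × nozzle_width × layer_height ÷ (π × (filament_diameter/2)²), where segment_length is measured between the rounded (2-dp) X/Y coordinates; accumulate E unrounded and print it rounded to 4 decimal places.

G0 X13.50 Y7.00 Z6.72
G1 X14.23 Y5.23 E0.1146
G1 X16.00 Y4.50 E0.2293
G1 X17.77 Y5.23 E0.3439
G1 X18.50 Y7.00 E0.4585
G1 X17.77 Y8.77 E0.5731
G1 X16.00 Y9.50 E0.6878
G1 X14.23 Y8.77 E0.8024
G1 X13.50 Y7.00 E0.9170

At z = 6.72 mm: the cylinder is not intersected at this z (z outside [0, 6]); the r=6.5 cylinder at (12, -1.5) gives a regular 8-gon of circumradius 6.5 (constant along its height); the cube at (15, -1) (footprint 6.5×7.5) is included at this height; Subtracting the remaining from the first: the first operand is absent here, so nothing remains; the r=2.5 cylinder at (16, 7) contributes a regular 8-gon of circumradius 2.5; Taking the union: only the r=2.5 cylinder at (16, 7) is present, so the union is just that shape — 1 connected region. The outline is a single polygon with 8 vertices. Extrusion per mm of travel: 0.6 × 0.24 / (π × 0.875²) = 0.059868. Accumulating E over each segment gives final E = 0.9170.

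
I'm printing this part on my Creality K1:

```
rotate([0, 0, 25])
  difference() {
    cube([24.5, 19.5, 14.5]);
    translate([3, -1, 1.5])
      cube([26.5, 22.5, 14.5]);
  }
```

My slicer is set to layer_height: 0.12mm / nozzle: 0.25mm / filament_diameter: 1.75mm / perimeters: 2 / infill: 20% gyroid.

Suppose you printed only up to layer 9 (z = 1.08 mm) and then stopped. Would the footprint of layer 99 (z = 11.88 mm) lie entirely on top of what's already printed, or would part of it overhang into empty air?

Compare the two slices. At z = 1.08: the cube is present — its section is the full 24.5×19.5 rectangle (area 477.75 mm²); the cube at (3, -1) is absent (z outside [1.5, 16]); Subtracting the remaining from the first: none of the subtracted shapes is present at this height, so the 24.5×19.5 cube is unchanged — area = 477.75 mm²; (rotated 25° about Z; rotation is an isometry so areas/perimeters/island counts are preserved). At z = 11.88: the cube is present — its section is the full 24.5×19.5 rectangle (area 477.75 mm²); the cube at (3, -1) is present — its section is the full 26.5×22.5 rectangle (area 596.25 mm²); Taking the first minus the rest: starting from the 24.5×19.5 cube (477.75 mm²), the 26.5×22.5 cube at (3, -1) partially overlaps it — only the 419.25 mm² overlap (of its 596.25 mm²) is removed, clipping the outline — area = 58.50 mm²; (rotated 25° about Z; rotation is an isometry so areas/perimeters/island counts are preserved). Checking containment: the cross-section at z = 11.88 is a subset of the cross-section at z = 1.08.

entirely on top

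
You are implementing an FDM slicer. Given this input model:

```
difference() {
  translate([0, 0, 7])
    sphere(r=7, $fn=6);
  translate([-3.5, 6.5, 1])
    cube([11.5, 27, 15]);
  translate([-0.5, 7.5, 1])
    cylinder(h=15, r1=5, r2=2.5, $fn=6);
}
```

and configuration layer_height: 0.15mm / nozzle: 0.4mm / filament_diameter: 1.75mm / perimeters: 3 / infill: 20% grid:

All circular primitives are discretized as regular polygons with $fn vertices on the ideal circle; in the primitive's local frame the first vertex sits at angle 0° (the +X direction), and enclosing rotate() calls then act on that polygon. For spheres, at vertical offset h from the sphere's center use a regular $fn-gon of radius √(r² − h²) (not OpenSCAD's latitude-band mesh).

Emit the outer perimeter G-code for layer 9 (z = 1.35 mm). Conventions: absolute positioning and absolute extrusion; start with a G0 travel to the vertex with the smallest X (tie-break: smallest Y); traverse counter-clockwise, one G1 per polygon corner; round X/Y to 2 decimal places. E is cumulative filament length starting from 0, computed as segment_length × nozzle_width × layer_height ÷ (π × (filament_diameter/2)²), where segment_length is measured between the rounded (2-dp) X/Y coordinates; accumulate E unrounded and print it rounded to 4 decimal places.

At z = 1.35 mm: the r=7 sphere contributes a regular 6-gon of circumradius √(7²−5.65²) = 4.132; the 11.5×27 cube at (-3.5, 6.5) contributes its full rectangle; the cone at (-0.5, 7.5): at t=0.023 of its height the radius interpolates to r₁+(r₂−r₁)t = 4.942, giving a regular 6-gon of that circumradius; Subtracting the remaining from the first: starting from the r=7 sphere, the 11.5×27 cube at (-3.5, 6.5) misses the remaining region (no effect); the cone at (-0.5, 7.5) partially overlaps it — only the 1.52 mm² overlap (of its 63.45 mm²) is removed, clipping the outline — 1 connected region. The outline is a single polygon with 7 vertices. Extrusion per mm of travel: 0.4 × 0.15 / (π × 0.875²) = 0.024945. Accumulating E over each segment gives final E = 0.6156.

G0 X-4.13 Y0.00 Z1.35
G1 X-2.07 Y-3.58 E0.1030
G1 X2.07 Y-3.58 E0.2063
G1 X4.13 Y0.00 E0.3093
G1 X2.12 Y3.48 E0.4096
G1 X1.97 Y3.22 E0.4171
G1 X-2.27 Y3.22 E0.5228
G1 X-4.13 Y0.00 E0.6156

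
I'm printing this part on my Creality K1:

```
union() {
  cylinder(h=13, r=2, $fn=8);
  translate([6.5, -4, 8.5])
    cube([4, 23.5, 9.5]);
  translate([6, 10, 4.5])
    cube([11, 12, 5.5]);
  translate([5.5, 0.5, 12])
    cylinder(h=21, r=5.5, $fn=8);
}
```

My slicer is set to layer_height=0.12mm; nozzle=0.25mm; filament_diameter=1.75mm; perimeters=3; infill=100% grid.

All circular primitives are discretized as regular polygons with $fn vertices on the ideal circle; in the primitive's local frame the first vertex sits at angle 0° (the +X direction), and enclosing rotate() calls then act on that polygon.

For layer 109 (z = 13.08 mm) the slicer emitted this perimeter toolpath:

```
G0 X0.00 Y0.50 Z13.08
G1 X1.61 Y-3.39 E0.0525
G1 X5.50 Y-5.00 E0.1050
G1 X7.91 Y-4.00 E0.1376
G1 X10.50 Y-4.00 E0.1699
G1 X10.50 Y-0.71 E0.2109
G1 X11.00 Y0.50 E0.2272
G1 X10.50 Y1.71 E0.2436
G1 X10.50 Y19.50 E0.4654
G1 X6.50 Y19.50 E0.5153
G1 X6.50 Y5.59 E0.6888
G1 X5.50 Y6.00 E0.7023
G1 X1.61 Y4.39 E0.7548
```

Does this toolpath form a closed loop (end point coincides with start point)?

Start point (G0): (0.00, 0.50). End point (last G1): the path does not return to the start — open.

no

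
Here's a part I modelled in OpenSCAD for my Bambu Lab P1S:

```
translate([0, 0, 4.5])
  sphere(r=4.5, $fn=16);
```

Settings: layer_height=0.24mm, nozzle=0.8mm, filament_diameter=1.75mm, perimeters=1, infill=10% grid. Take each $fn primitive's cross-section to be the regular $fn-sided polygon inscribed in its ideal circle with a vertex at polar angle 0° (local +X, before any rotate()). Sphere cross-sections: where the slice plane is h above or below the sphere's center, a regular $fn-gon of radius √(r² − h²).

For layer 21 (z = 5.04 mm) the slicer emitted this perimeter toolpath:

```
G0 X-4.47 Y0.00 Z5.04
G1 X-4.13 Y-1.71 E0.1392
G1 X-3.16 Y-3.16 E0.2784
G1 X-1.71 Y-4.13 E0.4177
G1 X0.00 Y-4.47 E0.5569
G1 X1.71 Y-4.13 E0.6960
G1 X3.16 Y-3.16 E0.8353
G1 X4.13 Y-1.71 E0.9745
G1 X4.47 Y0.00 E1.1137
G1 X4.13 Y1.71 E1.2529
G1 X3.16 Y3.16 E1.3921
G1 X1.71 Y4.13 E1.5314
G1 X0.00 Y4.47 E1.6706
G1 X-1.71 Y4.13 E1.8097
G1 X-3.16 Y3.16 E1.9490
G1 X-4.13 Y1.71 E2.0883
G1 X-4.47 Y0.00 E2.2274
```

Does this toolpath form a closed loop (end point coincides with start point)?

yes

Start point (G0): (-4.47, 0.00). End point (last G1): the path returns to the start — closed.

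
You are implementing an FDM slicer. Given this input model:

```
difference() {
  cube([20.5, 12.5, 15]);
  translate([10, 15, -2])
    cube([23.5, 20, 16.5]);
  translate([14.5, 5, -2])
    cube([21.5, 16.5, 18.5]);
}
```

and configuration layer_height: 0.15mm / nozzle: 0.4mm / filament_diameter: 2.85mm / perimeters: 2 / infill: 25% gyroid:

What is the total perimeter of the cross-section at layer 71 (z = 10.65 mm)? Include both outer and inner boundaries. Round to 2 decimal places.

At z = 10.65 mm: the cube is present — its section is the full 20.5×12.5 rectangle (perimeter 66.00 mm); the cube at (10, 15) (footprint 23.5×20) is included at this height (perimeter 87.00 mm); the 21.5×16.5 cube at (14.5, 5) contributes its full rectangle (perimeter 76.00 mm); After the difference (first − rest): starting from the 20.5×12.5 cube, the 23.5×20 cube at (10, 15) misses the remaining region (no effect); the 21.5×16.5 cube at (14.5, 5) partially overlaps it — only the 45.00 mm² overlap (of its 354.75 mm²) is removed, clipping the outline — boundary = 66.00 mm. Overall, the cross-section is a single solid region. Total boundary length (outer) = 66.00 mm.

66.00 mm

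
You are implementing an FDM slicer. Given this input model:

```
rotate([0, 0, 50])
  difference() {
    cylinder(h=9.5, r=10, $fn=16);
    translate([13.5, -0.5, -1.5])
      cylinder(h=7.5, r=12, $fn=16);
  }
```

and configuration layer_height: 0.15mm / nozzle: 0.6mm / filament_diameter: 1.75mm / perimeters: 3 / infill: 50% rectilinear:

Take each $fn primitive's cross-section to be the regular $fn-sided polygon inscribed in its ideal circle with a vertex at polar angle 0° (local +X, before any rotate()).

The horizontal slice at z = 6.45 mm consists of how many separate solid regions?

1

At z = 6.45 mm: the r=10 cylinder gives a regular 16-gon of circumradius 10 (constant along its height); the cylinder at (13.5, -0.5) is absent (z outside [-1.5, 6]); Taking the first minus the rest: none of the subtracted shapes is present at this height, so the r=10 cylinder is unchanged — 1 connected region; (rotated 50° about Z; rotation is an isometry so areas/perimeters/island counts are preserved). The result has 1 disconnected region.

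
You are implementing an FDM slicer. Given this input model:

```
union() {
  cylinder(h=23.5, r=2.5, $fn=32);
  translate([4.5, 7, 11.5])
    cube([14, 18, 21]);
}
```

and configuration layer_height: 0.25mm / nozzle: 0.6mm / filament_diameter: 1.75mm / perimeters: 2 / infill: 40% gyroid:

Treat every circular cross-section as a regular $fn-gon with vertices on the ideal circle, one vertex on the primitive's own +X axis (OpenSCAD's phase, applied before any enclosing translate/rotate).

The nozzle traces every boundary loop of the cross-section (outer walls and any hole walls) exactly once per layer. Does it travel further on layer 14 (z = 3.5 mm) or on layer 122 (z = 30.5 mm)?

Layer 14 (z = 3.5): the r=2.5 cylinder contributes a regular 32-gon of circumradius 2.5 (perimeter = 2·32·2.500·sin(180°/32) = 15.68 mm); the cube at (4.5, 7) does not reach this height (z outside [11.5, 32.5]); Combining (union): only the r=2.5 cylinder is present, so the union is just that shape — boundary = 15.68 mm. So its perimeter = 15.68 mm. Layer 122 (z = 30.5): the cylinder does not reach this height (z outside [0, 23.5]); the 14×18 cube at (4.5, 7) contributes its full rectangle (perimeter 64.00 mm); Combining (union): only the 14×18 cube at (4.5, 7) is present, so the union is just that shape — boundary = 64.00 mm. So its perimeter = 64.00 mm. Layer 122 is larger (64.00 vs 15.68 mm).

layer 122 (z = 30.5 mm)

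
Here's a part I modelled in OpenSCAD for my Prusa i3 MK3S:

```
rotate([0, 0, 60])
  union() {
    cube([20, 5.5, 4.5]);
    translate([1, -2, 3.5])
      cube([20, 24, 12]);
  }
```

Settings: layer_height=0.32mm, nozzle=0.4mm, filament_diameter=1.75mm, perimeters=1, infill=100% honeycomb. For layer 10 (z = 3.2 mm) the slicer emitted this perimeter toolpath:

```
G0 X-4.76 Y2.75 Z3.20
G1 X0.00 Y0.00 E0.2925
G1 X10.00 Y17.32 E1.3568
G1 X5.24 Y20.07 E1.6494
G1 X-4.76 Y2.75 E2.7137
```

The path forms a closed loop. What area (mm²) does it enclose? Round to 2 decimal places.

109.94 mm²

Apply the shoelace formula to the sequence of (X, Y) vertices; enclosed area = 109.94 mm².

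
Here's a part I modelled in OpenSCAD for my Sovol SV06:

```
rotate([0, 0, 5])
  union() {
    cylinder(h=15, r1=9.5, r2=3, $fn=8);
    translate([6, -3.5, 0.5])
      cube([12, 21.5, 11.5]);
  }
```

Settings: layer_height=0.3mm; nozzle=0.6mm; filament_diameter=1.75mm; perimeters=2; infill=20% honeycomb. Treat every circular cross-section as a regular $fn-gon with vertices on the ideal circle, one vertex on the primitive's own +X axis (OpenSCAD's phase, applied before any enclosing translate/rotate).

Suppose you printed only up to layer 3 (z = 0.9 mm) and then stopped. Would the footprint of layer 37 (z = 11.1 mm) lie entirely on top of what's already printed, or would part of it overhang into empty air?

entirely on top

Compare the two slices. At z = 0.9: the cone contributes a regular 8-gon of circumradius 9.110 (interpolated between r1=9.5 and r2=3 at t=0.060) (area = (8/2)·9.110²·sin(360°/8) = 234.74 mm²); the cube at (6, -3.5) (footprint 12×21.5) is included at this height (area 258.00 mm²); Combining (union): the regions partially overlap — summed areas 492.74 mm² minus the doubly-counted overlap 19.83 mm² gives 472.91 mm² — area = 472.91 mm²; (whole slice rotated 5° about Z — lengths, areas and connectivity unchanged). At z = 11.1: the cone: at t=0.740 of its height the radius interpolates to r₁+(r₂−r₁)t = 4.690, giving a regular 8-gon of that circumradius (area = (8/2)·4.690²·sin(360°/8) = 62.21 mm²); the cube at (6, -3.5) (footprint 12×21.5) is included at this height (area 258.00 mm²); Merging all regions: the 2 present regions are separate (no shared area or edge), so areas and boundary lengths simply add and each stays a separate island — area = 320.21 mm²; (whole slice rotated 5° about Z — lengths, areas and connectivity unchanged). Checking containment: the cross-section at z = 11.1 is a subset of the cross-section at z = 0.9.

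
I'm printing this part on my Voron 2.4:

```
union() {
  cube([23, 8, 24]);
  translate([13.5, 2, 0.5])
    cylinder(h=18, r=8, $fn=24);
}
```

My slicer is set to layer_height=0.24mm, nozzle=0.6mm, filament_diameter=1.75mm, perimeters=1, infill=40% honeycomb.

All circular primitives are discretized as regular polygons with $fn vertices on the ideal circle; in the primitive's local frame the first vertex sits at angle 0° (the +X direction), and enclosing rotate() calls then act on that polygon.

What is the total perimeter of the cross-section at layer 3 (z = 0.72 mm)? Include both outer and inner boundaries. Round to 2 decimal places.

68.54 mm

At z = 0.72 mm: the cube is present — its section is the full 23×8 rectangle (perimeter 62.00 mm); the r=8 cylinder at (13.5, 2) gives a regular 24-gon of circumradius 8 (constant along its height) (perimeter = 2·24·8.000·sin(180°/24) = 50.12 mm); Merging all regions: the regions partially overlap (shared area 116.90 mm²), so the edge portions inside another operand are dropped and the merged outline is re-measured after clipping — boundary = 68.54 mm. Overall, the cross-section is a single solid region. Total boundary length (outer) = 68.54 mm.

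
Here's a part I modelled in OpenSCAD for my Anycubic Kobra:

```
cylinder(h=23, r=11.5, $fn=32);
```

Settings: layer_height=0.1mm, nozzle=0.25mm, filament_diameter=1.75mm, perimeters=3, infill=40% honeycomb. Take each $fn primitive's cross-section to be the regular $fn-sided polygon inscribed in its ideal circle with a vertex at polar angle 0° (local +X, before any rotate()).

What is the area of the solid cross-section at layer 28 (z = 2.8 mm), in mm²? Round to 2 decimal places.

At z = 2.8 mm: the r=11.5 cylinder gives a regular 32-gon of circumradius 11.5 (constant along its height) (area = (32/2)·11.500²·sin(360°/32) = 412.81 mm²). Overall, the cross-section is a single solid region. Net area = 412.81 mm².

412.81 mm²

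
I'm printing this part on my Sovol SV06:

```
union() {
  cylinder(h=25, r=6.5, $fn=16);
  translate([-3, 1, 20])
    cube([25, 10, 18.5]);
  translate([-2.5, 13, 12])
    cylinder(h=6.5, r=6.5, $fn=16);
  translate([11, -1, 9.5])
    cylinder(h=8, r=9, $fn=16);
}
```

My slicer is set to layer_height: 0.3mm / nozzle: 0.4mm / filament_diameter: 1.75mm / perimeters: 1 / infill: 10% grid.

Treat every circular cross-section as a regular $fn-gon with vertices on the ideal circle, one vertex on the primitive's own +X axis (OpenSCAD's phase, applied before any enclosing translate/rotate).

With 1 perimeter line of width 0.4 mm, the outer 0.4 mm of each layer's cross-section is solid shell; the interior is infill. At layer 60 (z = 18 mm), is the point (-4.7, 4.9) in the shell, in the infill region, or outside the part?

At z = 18 mm: the r=6.5 cylinder contributes a regular 16-gon of circumradius 6.5; the cube at (-3, 1) is absent (z outside [20, 38.5]); the r=6.5 cylinder at (-2.5, 13) contributes a regular 16-gon of circumradius 6.5; the cylinder at (11, -1) is absent (z outside [9.5, 17.5]); Combining (union): the 2 present regions are separate (no shared area or edge), so areas and boundary lengths simply add and each stays a separate island — 2 connected regions. Overall, the cross-section has 2 separate islands. The nearest boundary edge runs (-4.60, 4.60)→(-2.49, 6.01); distance from the point to it = 0.31 mm. The point is not inside any of the regions above, so it lies outside the cross-section (0.31 mm from the nearest boundary).

outside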